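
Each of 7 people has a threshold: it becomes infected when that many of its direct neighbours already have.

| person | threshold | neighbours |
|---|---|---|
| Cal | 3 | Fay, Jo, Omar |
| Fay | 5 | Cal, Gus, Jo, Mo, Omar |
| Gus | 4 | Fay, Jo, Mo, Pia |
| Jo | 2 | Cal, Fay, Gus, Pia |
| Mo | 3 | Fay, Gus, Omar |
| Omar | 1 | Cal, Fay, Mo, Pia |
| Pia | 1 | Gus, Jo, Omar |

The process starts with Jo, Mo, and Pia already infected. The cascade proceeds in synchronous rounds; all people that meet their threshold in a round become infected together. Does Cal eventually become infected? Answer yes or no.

no

Round 1 — Jo, Mo, Pia become infected (initial).
Round 2 — checking thresholds:
  Cal: 1 of 3 neighbours < 3, holds.
  Fay: 2 of 5 neighbours < 5, holds.
  Gus: 3 of 4 neighbours < 4, holds.
  Omar: 2 of 4 neighbours ≥ 1, becomes infected.
Round 3 — no new infections; cascade stops.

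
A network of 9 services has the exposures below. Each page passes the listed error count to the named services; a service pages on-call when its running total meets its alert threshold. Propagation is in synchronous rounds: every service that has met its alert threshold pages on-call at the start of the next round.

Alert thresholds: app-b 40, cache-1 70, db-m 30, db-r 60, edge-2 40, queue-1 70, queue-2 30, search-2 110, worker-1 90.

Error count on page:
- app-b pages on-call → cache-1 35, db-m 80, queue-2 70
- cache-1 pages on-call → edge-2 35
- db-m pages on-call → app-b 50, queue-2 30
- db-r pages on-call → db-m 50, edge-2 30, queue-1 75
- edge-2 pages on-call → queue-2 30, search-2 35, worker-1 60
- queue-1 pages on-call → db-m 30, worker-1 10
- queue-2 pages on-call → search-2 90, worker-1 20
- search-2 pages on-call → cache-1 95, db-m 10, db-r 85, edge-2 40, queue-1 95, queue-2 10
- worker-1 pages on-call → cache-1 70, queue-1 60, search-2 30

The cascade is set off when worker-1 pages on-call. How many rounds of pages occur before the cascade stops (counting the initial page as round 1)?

2

Round 1 — worker-1 pages on-call (initial).
  cache-1: +70 → 70 ≥ 70
  queue-1: +60 → 60 < 70
  search-2: +30 → 30 < 110
Round 2 — cache-1 pages on-call.
  edge-2: +35 → 35 < 40
No further pages.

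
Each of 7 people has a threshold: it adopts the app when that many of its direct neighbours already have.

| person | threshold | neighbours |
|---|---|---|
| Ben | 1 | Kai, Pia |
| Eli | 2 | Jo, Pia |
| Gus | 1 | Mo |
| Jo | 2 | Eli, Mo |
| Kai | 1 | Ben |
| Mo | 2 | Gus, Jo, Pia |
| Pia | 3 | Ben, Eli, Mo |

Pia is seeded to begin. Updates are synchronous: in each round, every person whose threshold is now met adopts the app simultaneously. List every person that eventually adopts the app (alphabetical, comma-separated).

Round 1 — Pia adopts the app (initial).
Round 2 — checking thresholds:
  Ben: 1 of 2 neighbours ≥ 1, adopts the app.
  Eli: 1 of 2 neighbours < 2, holds.
  Mo: 1 of 3 neighbours < 2, holds.
Round 3 — checking thresholds:
  Eli: 1 of 2 neighbours < 2, holds.
  Kai: 1 of 1 neighbours ≥ 1, adopts the app.
  Mo: 1 of 3 neighbours < 2, holds.
Round 4 — no new adoptions; cascade stops.

Ben, Kai, Pia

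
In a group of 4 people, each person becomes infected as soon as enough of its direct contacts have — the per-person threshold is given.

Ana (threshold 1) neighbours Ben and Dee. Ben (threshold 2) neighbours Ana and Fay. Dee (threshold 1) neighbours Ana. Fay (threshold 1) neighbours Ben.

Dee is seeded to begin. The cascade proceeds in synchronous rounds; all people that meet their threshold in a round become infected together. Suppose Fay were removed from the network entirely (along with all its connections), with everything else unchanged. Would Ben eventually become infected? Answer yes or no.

With Fay removed:
Round 1 — Dee becomes infected (initial).
Round 2 — checking thresholds:
  Ana: 1 of 2 neighbours ≥ 1, becomes infected.
Round 3 — no new infections; cascade stops.

no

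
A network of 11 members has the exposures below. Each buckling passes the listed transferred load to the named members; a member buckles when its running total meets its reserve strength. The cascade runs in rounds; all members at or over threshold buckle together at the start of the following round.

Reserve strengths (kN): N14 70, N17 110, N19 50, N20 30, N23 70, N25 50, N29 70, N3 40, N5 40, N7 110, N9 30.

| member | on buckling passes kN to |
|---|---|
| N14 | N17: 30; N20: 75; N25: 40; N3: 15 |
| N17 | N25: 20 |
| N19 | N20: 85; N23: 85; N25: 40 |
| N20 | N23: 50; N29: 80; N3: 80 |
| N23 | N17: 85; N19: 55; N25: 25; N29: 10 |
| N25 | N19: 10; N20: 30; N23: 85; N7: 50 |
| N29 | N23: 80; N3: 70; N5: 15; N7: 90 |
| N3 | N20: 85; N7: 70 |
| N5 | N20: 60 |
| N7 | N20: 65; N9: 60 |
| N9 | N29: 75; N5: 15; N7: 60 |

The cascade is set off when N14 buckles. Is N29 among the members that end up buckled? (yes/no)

Round 1 — N14 buckles (initial).
  N17: +30 → 30 < 110
  N20: +75 → 75 ≥ 30
  N25: +40 → 40 < 50
  N3: +15 → 15 < 40
Round 2 — N20 buckles.
  N23: +50 → 50 < 70
  N29: +80 → 80 ≥ 70
  N3: +80 → 95 ≥ 40
Round 3 — N29, N3 buckle.
  N23: +80 → 130 ≥ 70
  N5: +15 → 15 < 40
  N7: +90+70 → 160 ≥ 110
Round 4 — N23, N7 buckle.
  N17: +85 → 115 ≥ 110
  N19: +55 → 55 ≥ 50
  N25: +25 → 65 ≥ 50
  N9: +60 → 60 ≥ 30
Round 5 — N17, N19, N25, N9 buckle.
  N5: +15 → 30 < 40
No further bucklings.

yes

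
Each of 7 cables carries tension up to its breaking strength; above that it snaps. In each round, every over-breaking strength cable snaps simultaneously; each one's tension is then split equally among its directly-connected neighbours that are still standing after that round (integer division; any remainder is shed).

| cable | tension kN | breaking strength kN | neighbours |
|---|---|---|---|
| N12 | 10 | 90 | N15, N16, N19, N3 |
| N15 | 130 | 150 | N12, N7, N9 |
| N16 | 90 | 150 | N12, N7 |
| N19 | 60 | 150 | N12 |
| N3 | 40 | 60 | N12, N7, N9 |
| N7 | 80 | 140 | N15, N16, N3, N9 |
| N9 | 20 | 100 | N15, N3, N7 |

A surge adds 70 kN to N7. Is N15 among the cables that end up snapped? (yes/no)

Round 1 — N7 at 150 > 140. N7 snaps.
  N7 sheds 150 kN to N15, N16, N3, N9: 37 each (2 lost).
    N15: 130+37 = 167 > 150
    N16: 90+37 = 127 ≤ 150
    N3: 40+37 = 77 > 60
    N9: 20+37 = 57 ≤ 100
Round 2 — N15, N3 snap.
  N15 sheds 167 kN to N12, N9: 83 each (1 lost).
    N12: 10+83 = 93 > 90
    N9: 57+83 = 140 > 100
  N3 sheds 77 kN to N12, N9: 38 each (1 lost).
    N12: 93+38 = 131 > 90
    N9: 140+38 = 178 > 100
Round 3 — N12, N9 snap.
  N12 sheds 131 kN to N16, N19: 65 each (1 lost).
    N16: 127+65 = 192 > 150
    N19: 60+65 = 125 ≤ 150
  N9 sheds 178 kN: no online neighbours, lost.
Round 4 — N16 snaps.
  N16 sheds 192 kN: no online neighbours, lost.
No further breaks.

yes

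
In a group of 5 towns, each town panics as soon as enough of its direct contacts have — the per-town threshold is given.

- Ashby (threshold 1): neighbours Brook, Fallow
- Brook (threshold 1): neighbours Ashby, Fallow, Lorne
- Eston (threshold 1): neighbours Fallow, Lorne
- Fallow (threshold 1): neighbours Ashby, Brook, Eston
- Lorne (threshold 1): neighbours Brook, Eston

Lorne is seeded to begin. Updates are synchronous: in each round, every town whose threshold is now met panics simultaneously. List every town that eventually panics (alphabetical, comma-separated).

Round 1 — Lorne panics (initial).
Round 2 — checking thresholds:
  Brook: 1 of 3 neighbours ≥ 1, panics.
  Eston: 1 of 2 neighbours ≥ 1, panics.
Round 3 — checking thresholds:
  Ashby: 1 of 2 neighbours ≥ 1, panics.
  Fallow: 2 of 3 neighbours ≥ 1, panics.
Round 4 — no new panics; cascade stops.

Ashby, Brook, Eston, Fallow, Lorne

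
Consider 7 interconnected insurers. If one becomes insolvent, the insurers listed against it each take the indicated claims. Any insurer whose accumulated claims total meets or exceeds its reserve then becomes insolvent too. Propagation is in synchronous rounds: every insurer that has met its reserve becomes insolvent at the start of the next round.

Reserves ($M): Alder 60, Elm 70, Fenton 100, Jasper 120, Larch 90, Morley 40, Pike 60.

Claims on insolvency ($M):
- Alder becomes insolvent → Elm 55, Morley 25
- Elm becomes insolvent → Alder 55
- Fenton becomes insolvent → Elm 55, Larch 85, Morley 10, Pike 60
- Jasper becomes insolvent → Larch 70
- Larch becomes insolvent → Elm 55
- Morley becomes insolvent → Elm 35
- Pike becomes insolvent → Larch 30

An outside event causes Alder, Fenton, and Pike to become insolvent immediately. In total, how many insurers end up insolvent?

5

Round 1 — Alder, Fenton, Pike become insolvent (initial).
  Elm: +55+55 → 110 ≥ 70
  Larch: +85+30 → 115 ≥ 90
  Morley: +25+10 → 35 < 40
Round 2 — Elm, Larch become insolvent.
No further insolvencies.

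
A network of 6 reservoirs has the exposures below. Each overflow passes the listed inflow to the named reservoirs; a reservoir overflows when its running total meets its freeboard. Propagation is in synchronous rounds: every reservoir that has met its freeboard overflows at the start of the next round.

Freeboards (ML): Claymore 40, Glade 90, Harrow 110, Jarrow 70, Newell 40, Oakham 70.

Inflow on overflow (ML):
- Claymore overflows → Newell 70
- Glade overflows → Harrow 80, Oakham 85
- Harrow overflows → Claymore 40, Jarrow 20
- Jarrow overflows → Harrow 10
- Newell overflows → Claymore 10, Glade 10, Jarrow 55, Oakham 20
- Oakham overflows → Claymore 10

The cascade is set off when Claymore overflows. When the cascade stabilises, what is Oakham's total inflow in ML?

Round 1 — Claymore overflows (initial).
  Newell: +70 → 70 ≥ 40
Round 2 — Newell overflows.
  Glade: +10 → 10 < 90
  Jarrow: +55 → 55 < 70
  Oakham: +20 → 20 < 70
No further overflows.

20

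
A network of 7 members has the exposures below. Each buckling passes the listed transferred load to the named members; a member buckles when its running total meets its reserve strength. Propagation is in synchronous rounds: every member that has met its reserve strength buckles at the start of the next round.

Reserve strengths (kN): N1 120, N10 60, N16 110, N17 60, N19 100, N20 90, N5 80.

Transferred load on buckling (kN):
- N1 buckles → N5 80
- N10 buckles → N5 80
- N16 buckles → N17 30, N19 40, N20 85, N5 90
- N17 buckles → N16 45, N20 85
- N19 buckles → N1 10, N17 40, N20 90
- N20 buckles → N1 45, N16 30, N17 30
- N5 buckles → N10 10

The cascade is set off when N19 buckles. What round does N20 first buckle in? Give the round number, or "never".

Round 1 — N19 buckles (initial).
  N1: +10 → 10 < 120
  N17: +40 → 40 < 60
  N20: +90 → 90 ≥ 90
Round 2 — N20 buckles.
  N1: +45 → 55 < 120
  N16: +30 → 30 < 110
  N17: +30 → 70 ≥ 60
Round 3 — N17 buckles.
  N16: +45 → 75 < 110
No further bucklings.

2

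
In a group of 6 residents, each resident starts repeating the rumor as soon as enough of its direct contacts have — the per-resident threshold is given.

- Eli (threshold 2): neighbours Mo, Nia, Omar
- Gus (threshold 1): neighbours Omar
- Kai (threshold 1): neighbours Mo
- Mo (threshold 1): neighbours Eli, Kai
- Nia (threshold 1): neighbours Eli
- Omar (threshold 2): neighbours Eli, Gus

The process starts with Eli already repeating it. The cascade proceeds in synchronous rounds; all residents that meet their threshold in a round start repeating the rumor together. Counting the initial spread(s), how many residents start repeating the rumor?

Round 1 — Eli starts repeating the rumor (initial).
Round 2 — checking thresholds:
  Mo: 1 of 2 neighbours ≥ 1, starts repeating the rumor.
  Nia: 1 of 1 neighbours ≥ 1, starts repeating the rumor.
  Omar: 1 of 2 neighbours < 2, not yet.
Round 3 — checking thresholds:
  Kai: 1 of 1 neighbours ≥ 1, starts repeating the rumor.
  Omar: 1 of 2 neighbours < 2, not yet.
Round 4 — no new spreads; cascade stops.

4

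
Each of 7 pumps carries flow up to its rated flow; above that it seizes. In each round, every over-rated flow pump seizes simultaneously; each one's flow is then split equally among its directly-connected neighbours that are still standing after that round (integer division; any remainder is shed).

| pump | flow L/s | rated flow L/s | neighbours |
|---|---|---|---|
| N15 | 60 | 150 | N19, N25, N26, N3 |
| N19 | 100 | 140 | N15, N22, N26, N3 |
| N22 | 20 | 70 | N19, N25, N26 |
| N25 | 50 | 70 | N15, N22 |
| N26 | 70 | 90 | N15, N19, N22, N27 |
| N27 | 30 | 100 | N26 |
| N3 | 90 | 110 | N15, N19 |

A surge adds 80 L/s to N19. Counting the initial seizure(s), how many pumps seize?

6

Round 1 — N19 at 180 > 140. N19 seizes.
  N19 sheds 180 L/s to N15, N22, N26, N3: 45 each.
    N15: 60+45 = 105 ≤ 150
    N22: 20+45 = 65 ≤ 70
    N26: 70+45 = 115 > 90
    N3: 90+45 = 135 > 110
Round 2 — N26, N3 seize.
  N26 sheds 115 L/s to N15, N22, N27: 38 each (1 lost).
    N15: 105+38 = 143 ≤ 150
    N22: 65+38 = 103 > 70
    N27: 30+38 = 68 ≤ 100
  N3 sheds 135 L/s to N15: 135 each.
    N15: 143+135 = 278 > 150
Round 3 — N15, N22 seize.
  N15 sheds 278 L/s to N25: 278 each.
    N25: 50+278 = 328 > 70
  N22 sheds 103 L/s to N25: 103 each.
    N25: 328+103 = 431 > 70
Round 4 — N25 seizes.
  N25 sheds 431 L/s: no online neighbours, lost.
No further seizures.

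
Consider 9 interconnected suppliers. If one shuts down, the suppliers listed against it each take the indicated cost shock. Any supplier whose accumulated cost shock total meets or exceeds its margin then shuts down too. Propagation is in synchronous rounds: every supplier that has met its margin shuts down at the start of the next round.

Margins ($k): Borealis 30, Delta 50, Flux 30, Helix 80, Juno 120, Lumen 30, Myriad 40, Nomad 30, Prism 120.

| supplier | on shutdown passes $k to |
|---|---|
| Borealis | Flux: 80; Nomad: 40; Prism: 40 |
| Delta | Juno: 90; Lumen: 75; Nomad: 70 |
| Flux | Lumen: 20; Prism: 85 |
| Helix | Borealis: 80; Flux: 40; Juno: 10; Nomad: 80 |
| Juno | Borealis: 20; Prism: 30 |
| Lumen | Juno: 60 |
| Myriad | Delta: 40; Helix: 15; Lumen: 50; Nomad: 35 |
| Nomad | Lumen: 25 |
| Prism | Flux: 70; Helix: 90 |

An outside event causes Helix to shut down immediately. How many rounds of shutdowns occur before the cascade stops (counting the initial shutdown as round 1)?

3

Round 1 — Helix shuts down (initial).
  Borealis: +80 → 80 ≥ 30
  Flux: +40 → 40 ≥ 30
  Juno: +10 → 10 < 120
  Nomad: +80 → 80 ≥ 30
Round 2 — Borealis, Flux, Nomad shut down.
  Lumen: +20+25 → 45 ≥ 30
  Prism: +40+85 → 125 ≥ 120
Round 3 — Lumen, Prism shut down.
  Juno: +60 → 70 < 120
No further shutdowns.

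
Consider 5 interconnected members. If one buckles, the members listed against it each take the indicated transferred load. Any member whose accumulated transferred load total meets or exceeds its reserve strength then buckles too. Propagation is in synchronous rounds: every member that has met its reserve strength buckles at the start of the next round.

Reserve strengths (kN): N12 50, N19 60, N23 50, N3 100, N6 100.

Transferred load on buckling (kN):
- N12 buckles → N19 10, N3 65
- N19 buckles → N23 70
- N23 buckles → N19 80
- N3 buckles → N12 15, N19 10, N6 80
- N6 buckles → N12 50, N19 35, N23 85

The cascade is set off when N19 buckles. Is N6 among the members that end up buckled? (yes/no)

no

Round 1 — N19 buckles (initial).
  N23: +70 → 70 ≥ 50
Round 2 — N23 buckles.
No further bucklings.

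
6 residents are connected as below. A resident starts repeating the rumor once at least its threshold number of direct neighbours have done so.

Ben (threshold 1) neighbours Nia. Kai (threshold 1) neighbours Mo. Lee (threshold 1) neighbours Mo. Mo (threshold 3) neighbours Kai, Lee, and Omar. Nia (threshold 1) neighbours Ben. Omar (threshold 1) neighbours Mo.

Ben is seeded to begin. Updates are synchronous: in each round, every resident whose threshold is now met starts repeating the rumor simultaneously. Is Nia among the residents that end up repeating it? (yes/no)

yes

Round 1 — Ben starts repeating the rumor (initial).
Round 2 — checking thresholds:
  Nia: 1 of 1 neighbours ≥ 1, starts repeating the rumor.
Round 3 — no new spreads; cascade stops.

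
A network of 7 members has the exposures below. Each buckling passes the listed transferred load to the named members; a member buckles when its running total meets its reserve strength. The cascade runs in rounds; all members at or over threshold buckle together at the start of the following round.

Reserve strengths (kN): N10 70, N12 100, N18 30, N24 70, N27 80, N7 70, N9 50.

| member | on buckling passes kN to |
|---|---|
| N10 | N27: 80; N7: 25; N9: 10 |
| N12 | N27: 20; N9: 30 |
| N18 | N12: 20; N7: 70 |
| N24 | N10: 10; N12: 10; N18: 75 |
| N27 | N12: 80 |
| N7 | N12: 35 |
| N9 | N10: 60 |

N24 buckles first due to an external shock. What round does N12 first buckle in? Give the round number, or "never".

Round 1 — N24 buckles (initial).
  N10: +10 → 10 < 70
  N12: +10 → 10 < 100
  N18: +75 → 75 ≥ 30
Round 2 — N18 buckles.
  N12: +20 → 30 < 100
  N7: +70 → 70 ≥ 70
Round 3 — N7 buckles.
  N12: +35 → 65 < 100
No further bucklings.

never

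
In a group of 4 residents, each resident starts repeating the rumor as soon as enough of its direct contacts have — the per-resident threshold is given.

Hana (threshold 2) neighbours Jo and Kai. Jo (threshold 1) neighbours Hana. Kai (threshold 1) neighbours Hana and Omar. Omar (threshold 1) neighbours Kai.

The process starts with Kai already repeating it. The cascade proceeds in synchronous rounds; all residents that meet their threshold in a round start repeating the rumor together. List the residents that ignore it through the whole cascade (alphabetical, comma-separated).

Round 1 — Kai starts repeating the rumor (initial).
Round 2 — checking thresholds:
  Hana: 1 of 2 neighbours < 2, not yet.
  Omar: 1 of 1 neighbours ≥ 1, starts repeating the rumor.
Round 3 — no new spreads; cascade stops.

Hana, Jo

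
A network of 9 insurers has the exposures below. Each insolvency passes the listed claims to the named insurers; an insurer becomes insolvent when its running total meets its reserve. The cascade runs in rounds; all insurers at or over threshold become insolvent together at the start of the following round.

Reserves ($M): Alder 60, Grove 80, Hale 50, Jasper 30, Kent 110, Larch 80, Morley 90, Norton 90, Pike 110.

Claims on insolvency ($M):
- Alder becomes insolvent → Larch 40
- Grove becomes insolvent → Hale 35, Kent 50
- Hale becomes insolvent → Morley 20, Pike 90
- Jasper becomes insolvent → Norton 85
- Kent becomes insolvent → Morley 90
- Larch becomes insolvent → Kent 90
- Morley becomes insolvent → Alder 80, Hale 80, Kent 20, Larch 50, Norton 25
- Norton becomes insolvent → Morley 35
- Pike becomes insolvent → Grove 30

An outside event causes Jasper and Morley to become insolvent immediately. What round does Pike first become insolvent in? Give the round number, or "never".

Round 1 — Jasper, Morley become insolvent (initial).
  Alder: +80 → 80 ≥ 60
  Hale: +80 → 80 ≥ 50
  Kent: +20 → 20 < 110
  Larch: +50 → 50 < 80
  Norton: +85+25 → 110 ≥ 90
Round 2 — Alder, Hale, Norton become insolvent.
  Larch: +40 → 90 ≥ 80
  Pike: +90 → 90 < 110
Round 3 — Larch becomes insolvent.
  Kent: +90 → 110 ≥ 110
Round 4 — Kent becomes insolvent.
No further insolvencies.

never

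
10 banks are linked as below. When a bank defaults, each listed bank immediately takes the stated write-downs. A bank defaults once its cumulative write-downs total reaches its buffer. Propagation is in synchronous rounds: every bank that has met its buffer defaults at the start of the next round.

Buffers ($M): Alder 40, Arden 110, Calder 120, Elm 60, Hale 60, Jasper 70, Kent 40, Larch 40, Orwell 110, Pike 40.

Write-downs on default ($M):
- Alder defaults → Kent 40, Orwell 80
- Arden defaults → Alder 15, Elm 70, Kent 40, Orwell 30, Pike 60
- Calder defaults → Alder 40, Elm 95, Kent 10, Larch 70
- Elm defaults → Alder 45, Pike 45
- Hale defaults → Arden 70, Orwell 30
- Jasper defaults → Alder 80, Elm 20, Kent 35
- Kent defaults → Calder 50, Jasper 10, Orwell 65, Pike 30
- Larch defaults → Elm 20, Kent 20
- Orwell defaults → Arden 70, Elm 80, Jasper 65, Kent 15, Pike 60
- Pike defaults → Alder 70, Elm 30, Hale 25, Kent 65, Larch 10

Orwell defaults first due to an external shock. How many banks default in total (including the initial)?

Round 1 — Orwell defaults (initial).
  Arden: +70 → 70 < 110
  Elm: +80 → 80 ≥ 60
  Jasper: +65 → 65 < 70
  Kent: +15 → 15 < 40
  Pike: +60 → 60 ≥ 40
Round 2 — Elm, Pike default.
  Alder: +45+70 → 115 ≥ 40
  Hale: +25 → 25 < 60
  Kent: +65 → 80 ≥ 40
  Larch: +10 → 10 < 40
Round 3 — Alder, Kent default.
  Calder: +50 → 50 < 120
  Jasper: +10 → 75 ≥ 70
Round 4 — Jasper defaults.
No further defaults.

6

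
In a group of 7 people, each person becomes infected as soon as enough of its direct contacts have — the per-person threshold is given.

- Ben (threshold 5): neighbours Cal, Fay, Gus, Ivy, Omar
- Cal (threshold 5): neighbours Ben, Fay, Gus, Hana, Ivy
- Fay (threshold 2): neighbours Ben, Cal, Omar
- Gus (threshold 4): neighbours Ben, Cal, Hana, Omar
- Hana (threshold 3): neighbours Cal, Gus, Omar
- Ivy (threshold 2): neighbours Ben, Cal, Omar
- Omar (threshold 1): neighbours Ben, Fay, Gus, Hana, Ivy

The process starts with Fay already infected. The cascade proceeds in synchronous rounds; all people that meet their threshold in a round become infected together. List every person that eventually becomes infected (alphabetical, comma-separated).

Round 1 — Fay becomes infected (initial).
Round 2 — checking thresholds:
  Ben: 1 of 5 neighbours < 5, below threshold.
  Cal: 1 of 5 neighbours < 5, below threshold.
  Omar: 1 of 5 neighbours ≥ 1, becomes infected.
Round 3 — no new infections; cascade stops.

Fay, Omar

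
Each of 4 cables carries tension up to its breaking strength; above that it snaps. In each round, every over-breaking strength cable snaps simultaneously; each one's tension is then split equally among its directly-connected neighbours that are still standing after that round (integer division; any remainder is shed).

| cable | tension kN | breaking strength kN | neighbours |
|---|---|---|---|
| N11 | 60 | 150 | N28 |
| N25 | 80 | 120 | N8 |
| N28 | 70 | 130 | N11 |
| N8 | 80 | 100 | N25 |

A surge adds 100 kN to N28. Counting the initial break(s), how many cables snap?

2

Round 1 — N28 at 170 > 130. N28 snaps.
  N28 sheds 170 kN to N11: 170 each.
    N11: 60+170 = 230 > 150
Round 2 — N11 snaps.
  N11 sheds 230 kN: no online neighbours, lost.
No further breaks.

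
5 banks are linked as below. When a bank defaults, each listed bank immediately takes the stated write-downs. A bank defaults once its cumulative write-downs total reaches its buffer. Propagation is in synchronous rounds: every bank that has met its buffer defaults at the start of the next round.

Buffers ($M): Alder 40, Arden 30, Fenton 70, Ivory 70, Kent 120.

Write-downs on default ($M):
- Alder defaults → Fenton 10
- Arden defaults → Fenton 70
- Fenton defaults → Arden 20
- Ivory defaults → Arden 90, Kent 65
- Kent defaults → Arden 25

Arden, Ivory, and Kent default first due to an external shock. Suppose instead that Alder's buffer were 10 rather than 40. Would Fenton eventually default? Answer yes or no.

yes

With Alder's buffer at 10:
Round 1 — Arden, Ivory, Kent default (initial).
  Fenton: +70 → 70 ≥ 70
Round 2 — Fenton defaults.
No further defaults.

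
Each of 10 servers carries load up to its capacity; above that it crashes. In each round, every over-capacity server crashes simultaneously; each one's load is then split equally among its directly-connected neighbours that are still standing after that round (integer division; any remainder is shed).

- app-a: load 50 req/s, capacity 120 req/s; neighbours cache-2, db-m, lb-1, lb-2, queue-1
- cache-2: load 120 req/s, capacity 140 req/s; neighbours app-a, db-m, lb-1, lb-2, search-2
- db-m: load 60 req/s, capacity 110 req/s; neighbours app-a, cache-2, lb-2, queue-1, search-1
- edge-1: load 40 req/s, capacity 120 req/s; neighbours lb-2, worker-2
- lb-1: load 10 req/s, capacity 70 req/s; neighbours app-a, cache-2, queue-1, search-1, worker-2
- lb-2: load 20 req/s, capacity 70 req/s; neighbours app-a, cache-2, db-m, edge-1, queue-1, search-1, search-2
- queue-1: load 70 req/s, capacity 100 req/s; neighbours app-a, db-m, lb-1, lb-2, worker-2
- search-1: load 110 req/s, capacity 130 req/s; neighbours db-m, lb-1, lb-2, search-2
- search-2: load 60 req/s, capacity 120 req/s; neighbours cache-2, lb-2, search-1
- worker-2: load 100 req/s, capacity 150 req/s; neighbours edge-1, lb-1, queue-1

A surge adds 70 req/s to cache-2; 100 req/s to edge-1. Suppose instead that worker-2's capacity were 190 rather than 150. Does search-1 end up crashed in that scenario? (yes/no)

yes

With worker-2's capacity at 190:
Round 1 — cache-2 at 190 > 140; edge-1 at 140 > 120. cache-2, edge-1 crash.
  cache-2 sheds 190 req/s to app-a, db-m, lb-1, lb-2, search-2: 38 each.
    app-a: 50+38 = 88 ≤ 120
    db-m: 60+38 = 98 ≤ 110
    lb-1: 10+38 = 48 ≤ 70
    lb-2: 20+38 = 58 ≤ 70
    search-2: 60+38 = 98 ≤ 120
  edge-1 sheds 140 req/s to lb-2, worker-2: 70 each.
    lb-2: 58+70 = 128 > 70
    worker-2: 100+70 = 170 ≤ 190
Round 2 — lb-2 crashes.
  lb-2 sheds 128 req/s to app-a, db-m, queue-1, search-1, search-2: 25 each (3 lost).
    app-a: 88+25 = 113 ≤ 120
    db-m: 98+25 = 123 > 110
    queue-1: 70+25 = 95 ≤ 100
    search-1: 110+25 = 135 > 130
    search-2: 98+25 = 123 > 120
Round 3 — db-m, search-1, search-2 crash.
  db-m sheds 123 req/s to app-a, queue-1: 61 each (1 lost).
    app-a: 113+61 = 174 > 120
    queue-1: 95+61 = 156 > 100
  search-1 sheds 135 req/s to lb-1: 135 each.
    lb-1: 48+135 = 183 > 70
  search-2 sheds 123 req/s: no online neighbours, lost.
Round 4 — app-a, lb-1, queue-1 crash.
  app-a sheds 174 req/s: no online neighbours, lost.
  lb-1 sheds 183 req/s to worker-2: 183 each.
    worker-2: 170+183 = 353 > 190
  queue-1 sheds 156 req/s to worker-2: 156 each.
    worker-2: 353+156 = 509 > 190
Round 5 — worker-2 crashes.
  worker-2 sheds 509 req/s: no online neighbours, lost.
No further crashes.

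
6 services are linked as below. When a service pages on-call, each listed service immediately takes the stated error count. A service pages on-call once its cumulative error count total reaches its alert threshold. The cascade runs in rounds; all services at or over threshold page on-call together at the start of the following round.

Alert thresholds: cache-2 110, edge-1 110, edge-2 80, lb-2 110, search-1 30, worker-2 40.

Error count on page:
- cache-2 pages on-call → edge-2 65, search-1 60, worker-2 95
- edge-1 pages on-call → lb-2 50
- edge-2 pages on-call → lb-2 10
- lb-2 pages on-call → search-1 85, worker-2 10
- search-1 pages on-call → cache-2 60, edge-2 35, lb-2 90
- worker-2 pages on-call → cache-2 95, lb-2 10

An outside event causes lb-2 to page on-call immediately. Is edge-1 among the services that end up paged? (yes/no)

Round 1 — lb-2 pages on-call (initial).
  search-1: +85 → 85 ≥ 30
  worker-2: +10 → 10 < 40
Round 2 — search-1 pages on-call.
  cache-2: +60 → 60 < 110
  edge-2: +35 → 35 < 80
No further pages.

no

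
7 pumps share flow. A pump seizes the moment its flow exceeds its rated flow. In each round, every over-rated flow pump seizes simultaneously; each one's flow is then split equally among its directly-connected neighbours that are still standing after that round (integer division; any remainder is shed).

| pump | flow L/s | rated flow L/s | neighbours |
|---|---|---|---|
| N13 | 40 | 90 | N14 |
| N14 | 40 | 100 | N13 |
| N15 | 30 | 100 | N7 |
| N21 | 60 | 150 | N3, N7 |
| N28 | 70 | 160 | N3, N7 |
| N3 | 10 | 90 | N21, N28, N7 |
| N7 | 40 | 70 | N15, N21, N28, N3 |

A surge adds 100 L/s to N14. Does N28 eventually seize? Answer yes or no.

Round 1 — N14 at 140 > 100. N14 seizes.
  N14 sheds 140 L/s to N13: 140 each.
    N13: 40+140 = 180 > 90
Round 2 — N13 seizes.
  N13 sheds 180 L/s: no online neighbours, lost.
No further seizures.

no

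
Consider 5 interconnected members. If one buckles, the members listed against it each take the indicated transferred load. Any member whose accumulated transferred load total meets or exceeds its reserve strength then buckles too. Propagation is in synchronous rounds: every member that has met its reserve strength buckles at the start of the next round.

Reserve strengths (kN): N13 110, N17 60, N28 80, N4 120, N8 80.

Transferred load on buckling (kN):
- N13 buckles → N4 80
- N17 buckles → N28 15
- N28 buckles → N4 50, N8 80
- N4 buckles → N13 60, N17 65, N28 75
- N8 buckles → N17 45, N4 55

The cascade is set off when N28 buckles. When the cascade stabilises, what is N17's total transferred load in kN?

Round 1 — N28 buckles (initial).
  N4: +50 → 50 < 120
  N8: +80 → 80 ≥ 80
Round 2 — N8 buckles.
  N17: +45 → 45 < 60
  N4: +55 → 105 < 120
No further bucklings.

45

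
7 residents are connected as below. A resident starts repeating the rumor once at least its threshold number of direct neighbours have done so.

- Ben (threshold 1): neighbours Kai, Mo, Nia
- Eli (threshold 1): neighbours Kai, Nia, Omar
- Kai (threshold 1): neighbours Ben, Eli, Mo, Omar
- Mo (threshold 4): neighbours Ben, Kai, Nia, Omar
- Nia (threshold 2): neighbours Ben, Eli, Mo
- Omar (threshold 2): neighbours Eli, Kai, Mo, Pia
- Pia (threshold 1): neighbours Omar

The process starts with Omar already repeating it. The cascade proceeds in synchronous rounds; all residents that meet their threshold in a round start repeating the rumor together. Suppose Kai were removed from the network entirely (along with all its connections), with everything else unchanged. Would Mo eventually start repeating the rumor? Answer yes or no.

With Kai removed:
Round 1 — Omar starts repeating the rumor (initial).
Round 2 — checking thresholds:
  Eli: 1 of 2 neighbours ≥ 1, starts repeating the rumor.
  Mo: 1 of 3 neighbours < 4, not yet.
  Pia: 1 of 1 neighbours ≥ 1, starts repeating the rumor.
Round 3 — no new spreads; cascade stops.

no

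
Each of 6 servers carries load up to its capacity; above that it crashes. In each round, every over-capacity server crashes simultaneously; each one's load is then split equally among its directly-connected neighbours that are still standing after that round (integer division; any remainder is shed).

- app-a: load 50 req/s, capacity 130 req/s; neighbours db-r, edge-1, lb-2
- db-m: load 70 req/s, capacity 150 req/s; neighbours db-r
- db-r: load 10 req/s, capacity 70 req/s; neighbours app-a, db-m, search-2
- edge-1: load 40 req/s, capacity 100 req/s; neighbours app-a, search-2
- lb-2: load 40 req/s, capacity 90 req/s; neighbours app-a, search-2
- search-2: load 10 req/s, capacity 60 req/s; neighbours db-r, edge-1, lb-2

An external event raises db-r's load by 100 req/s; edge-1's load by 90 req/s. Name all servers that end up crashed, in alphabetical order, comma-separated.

Round 1 — db-r at 110 > 70; edge-1 at 130 > 100. db-r, edge-1 crash.
  db-r sheds 110 req/s to app-a, db-m, search-2: 36 each (2 lost).
    app-a: 50+36 = 86 ≤ 130
    db-m: 70+36 = 106 ≤ 150
    search-2: 10+36 = 46 ≤ 60
  edge-1 sheds 130 req/s to app-a, search-2: 65 each.
    app-a: 86+65 = 151 > 130
    search-2: 46+65 = 111 > 60
Round 2 — app-a, search-2 crash.
  app-a sheds 151 req/s to lb-2: 151 each.
    lb-2: 40+151 = 191 > 90
  search-2 sheds 111 req/s to lb-2: 111 each.
    lb-2: 191+111 = 302 > 90
Round 3 — lb-2 crashes.
  lb-2 sheds 302 req/s: no online neighbours, lost.
No further crashes.

app-a, db-r, edge-1, lb-2, search-2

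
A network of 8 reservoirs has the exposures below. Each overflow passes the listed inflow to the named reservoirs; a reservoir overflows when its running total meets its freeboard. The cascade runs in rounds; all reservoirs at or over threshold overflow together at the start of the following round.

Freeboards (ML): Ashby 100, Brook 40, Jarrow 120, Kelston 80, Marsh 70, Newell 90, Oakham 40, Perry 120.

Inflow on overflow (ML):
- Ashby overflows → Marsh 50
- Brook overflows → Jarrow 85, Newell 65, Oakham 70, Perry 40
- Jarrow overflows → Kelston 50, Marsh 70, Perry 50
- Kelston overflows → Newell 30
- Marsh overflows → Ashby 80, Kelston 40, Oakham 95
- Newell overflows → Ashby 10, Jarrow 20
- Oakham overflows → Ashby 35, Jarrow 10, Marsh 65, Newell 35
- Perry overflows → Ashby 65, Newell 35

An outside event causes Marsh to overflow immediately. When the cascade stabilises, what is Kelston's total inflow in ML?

Round 1 — Marsh overflows (initial).
  Ashby: +80 → 80 < 100
  Kelston: +40 → 40 < 80
  Oakham: +95 → 95 ≥ 40
Round 2 — Oakham overflows.
  Ashby: +35 → 115 ≥ 100
  Jarrow: +10 → 10 < 120
  Newell: +35 → 35 < 90
Round 3 — Ashby overflows.
No further overflows.

40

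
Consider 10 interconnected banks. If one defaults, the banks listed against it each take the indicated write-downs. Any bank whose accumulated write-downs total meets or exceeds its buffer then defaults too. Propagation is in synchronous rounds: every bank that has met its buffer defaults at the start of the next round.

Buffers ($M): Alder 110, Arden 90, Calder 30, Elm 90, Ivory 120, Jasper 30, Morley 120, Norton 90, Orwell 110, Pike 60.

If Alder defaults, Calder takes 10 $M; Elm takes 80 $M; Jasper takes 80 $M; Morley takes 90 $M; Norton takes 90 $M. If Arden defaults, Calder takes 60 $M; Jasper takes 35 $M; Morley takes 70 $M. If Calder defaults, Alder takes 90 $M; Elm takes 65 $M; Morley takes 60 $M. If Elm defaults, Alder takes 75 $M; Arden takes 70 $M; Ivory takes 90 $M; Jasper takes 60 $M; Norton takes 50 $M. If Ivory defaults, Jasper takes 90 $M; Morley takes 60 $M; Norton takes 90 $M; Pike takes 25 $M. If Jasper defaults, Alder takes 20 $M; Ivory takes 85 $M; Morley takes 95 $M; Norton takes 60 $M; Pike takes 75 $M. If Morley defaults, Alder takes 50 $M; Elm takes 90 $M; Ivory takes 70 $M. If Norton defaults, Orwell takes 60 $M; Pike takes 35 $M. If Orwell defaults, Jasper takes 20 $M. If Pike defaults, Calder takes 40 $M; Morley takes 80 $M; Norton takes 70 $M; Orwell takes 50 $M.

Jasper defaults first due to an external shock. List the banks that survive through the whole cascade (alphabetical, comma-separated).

Round 1 — Jasper defaults (initial).
  Alder: +20 → 20 < 110
  Ivory: +85 → 85 < 120
  Morley: +95 → 95 < 120
  Norton: +60 → 60 < 90
  Pike: +75 → 75 ≥ 60
Round 2 — Pike defaults.
  Calder: +40 → 40 ≥ 30
  Morley: +80 → 175 ≥ 120
  Norton: +70 → 130 ≥ 90
  Orwell: +50 → 50 < 110
Round 3 — Calder, Morley, Norton default.
  Alder: +90+50 → 160 ≥ 110
  Elm: +65+90 → 155 ≥ 90
  Ivory: +70 → 155 ≥ 120
  Orwell: +60 → 110 ≥ 110
Round 4 — Alder, Elm, Ivory, Orwell default.
  Arden: +70 → 70 < 90
No further defaults.

Arden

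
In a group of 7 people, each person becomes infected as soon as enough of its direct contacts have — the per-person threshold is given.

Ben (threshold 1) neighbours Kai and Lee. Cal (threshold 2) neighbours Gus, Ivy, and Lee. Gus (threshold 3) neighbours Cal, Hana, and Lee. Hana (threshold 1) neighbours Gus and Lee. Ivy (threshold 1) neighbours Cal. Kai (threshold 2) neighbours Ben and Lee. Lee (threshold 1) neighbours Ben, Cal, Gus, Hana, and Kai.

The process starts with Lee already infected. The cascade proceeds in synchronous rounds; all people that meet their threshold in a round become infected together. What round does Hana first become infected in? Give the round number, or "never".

2

Round 1 — Lee becomes infected (initial).
Round 2 — checking thresholds:
  Ben: 1 of 2 neighbours ≥ 1, becomes infected.
  Cal: 1 of 3 neighbours < 2, below threshold.
  Gus: 1 of 3 neighbours < 3, below threshold.
  Hana: 1 of 2 neighbours ≥ 1, becomes infected.
  Kai: 1 of 2 neighbours < 2, below threshold.
Round 3 — checking thresholds:
  Cal: 1 of 3 neighbours < 2, below threshold.
  Gus: 2 of 3 neighbours < 3, below threshold.
  Kai: 2 of 2 neighbours ≥ 2, becomes infected.
Round 4 — no new infections; cascade stops.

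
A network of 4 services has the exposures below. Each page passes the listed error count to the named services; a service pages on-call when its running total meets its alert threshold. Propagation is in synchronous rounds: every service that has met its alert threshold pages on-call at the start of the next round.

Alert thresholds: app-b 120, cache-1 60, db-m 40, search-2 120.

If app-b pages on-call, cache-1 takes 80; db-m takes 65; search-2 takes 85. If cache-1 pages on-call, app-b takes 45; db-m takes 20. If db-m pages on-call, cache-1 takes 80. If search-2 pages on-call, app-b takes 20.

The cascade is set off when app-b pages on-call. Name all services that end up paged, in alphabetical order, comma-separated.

app-b, cache-1, db-m

Round 1 — app-b pages on-call (initial).
  cache-1: +80 → 80 ≥ 60
  db-m: +65 → 65 ≥ 40
  search-2: +85 → 85 < 120
Round 2 — cache-1, db-m page on-call.
No further pages.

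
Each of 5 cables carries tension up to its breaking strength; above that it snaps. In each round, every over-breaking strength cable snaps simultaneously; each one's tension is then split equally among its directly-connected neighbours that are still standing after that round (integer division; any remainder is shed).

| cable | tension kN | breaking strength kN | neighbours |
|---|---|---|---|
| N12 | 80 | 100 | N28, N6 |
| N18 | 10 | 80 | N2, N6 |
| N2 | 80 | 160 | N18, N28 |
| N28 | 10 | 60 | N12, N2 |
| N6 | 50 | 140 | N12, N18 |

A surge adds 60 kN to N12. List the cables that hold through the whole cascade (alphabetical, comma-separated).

Round 1 — N12 at 140 > 100. N12 snaps.
  N12 sheds 140 kN to N28, N6: 70 each.
    N28: 10+70 = 80 > 60
    N6: 50+70 = 120 ≤ 140
Round 2 — N28 snaps.
  N28 sheds 80 kN to N2: 80 each.
    N2: 80+80 = 160 ≤ 160
No further breaks.

N18, N2, N6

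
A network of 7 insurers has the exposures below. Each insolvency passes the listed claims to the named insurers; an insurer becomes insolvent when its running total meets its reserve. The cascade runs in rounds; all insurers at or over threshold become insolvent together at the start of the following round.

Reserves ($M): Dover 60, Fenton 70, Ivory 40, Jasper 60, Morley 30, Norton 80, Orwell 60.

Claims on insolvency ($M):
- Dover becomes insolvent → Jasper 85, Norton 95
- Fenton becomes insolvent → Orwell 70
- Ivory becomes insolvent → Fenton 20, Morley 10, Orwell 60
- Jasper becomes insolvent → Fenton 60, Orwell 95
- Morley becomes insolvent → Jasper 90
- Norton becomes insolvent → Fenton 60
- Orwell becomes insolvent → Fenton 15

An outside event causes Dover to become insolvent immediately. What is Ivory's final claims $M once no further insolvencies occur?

0

Round 1 — Dover becomes insolvent (initial).
  Jasper: +85 → 85 ≥ 60
  Norton: +95 → 95 ≥ 80
Round 2 — Jasper, Norton become insolvent.
  Fenton: +60+60 → 120 ≥ 70
  Orwell: +95 → 95 ≥ 60
Round 3 — Fenton, Orwell become insolvent.
No further insolvencies.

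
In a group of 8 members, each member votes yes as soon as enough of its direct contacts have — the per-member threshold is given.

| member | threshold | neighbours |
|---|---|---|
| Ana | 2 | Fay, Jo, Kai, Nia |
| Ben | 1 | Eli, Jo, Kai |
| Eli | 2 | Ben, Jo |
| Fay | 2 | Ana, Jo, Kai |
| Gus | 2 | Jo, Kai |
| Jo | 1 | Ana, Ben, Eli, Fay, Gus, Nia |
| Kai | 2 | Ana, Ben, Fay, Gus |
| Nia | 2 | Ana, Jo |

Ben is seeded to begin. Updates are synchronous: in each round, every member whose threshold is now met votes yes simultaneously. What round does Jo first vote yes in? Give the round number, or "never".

2

Round 1 — Ben votes yes (initial).
Round 2 — checking thresholds:
  Eli: 1 of 2 neighbours < 2, below threshold.
  Jo: 1 of 6 neighbours ≥ 1, votes yes.
  Kai: 1 of 4 neighbours < 2, below threshold.
Round 3 — checking thresholds:
  Ana: 1 of 4 neighbours < 2, below threshold.
  Eli: 2 of 2 neighbours ≥ 2, votes yes.
  Fay: 1 of 3 neighbours < 2, below threshold.
  Gus: 1 of 2 neighbours < 2, below threshold.
  Kai: 1 of 4 neighbours < 2, below threshold.
  Nia: 1 of 2 neighbours < 2, below threshold.
Round 4 — no new yes votes; cascade stops.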